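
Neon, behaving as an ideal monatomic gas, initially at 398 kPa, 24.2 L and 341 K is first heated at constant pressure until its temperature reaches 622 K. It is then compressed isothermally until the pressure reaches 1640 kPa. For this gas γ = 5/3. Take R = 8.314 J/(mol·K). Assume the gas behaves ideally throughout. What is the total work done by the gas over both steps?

n = P₁V₁/(RT₁) = 398×24.2/(8.314×341) = 3.40 mol.
Step 1 — Isobaric: P stays 398 kPa; V/T = const ⇒ T₂ = 622 K, V₂ = 44.1 L.
W = PΔV = 398×(44.1−24.2) kPa·L = 7940 J.
ΔU = nCvΔT = 3.40×12.5×(622−341) = 11900 J.
Q = ΔU + W = nCpΔT = 19800 J.
State after step 1: P = 398 kPa, V = 44.1 L, T = 622 K.
Step 2 — Isothermal: T stays 622 K; PV = const ⇒ V₂ = 10.7 L, P₂ = 1640 kPa.
ΔU = 0 (ideal gas, T constant).
W = nRT ln(V₂/V₁) = 3.40×8.314×622×ln(0.243) = -24900 J.
Q = ΔU + W = -24900 J.
Net over both steps: W = -16900 J, Q = -5030 J, ΔU = 11900 J.

-16900 J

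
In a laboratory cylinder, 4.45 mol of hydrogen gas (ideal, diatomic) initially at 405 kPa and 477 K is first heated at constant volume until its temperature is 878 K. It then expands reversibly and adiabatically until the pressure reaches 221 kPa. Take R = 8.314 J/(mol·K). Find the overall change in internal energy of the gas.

13300 J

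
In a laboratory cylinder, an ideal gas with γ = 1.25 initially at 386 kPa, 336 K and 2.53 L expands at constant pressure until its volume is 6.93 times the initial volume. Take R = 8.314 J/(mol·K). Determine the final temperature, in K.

2330 K

Isobaric: P stays 386 kPa; V/T = const ⇒ T₂ = 2330 K, V₂ = 17.5 L.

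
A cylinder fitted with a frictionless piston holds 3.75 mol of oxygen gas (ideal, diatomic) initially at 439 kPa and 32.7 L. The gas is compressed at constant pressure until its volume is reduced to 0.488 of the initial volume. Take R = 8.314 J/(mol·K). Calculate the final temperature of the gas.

T₁ = P₁V₁/(nR) = 439×32.7/(3.75×8.314) = 460 K.
Isobaric: P stays 439 kPa; V/T = const ⇒ T₂ = 225 K, V₂ = 16.0 L.

225 K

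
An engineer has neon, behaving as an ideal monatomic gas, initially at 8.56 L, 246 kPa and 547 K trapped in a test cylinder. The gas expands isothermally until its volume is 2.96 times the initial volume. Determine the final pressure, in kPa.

83.1 kPa

Isothermal: T stays 547 K; PV = const ⇒ V₂ = 25.3 L, P₂ = 83.1 kPa.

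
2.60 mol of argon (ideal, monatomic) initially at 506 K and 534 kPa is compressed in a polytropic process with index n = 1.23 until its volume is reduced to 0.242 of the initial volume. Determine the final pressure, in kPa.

V₁ = nRT₁/P₁ = 2.60×8.314×506/534 = 20.5 L.
Polytropic n=1.23: T₂ = T₁(V₁/V₂)^(n−1) = 506×(4.13)^0.23 = 701 K; P₂ = P₁(V₁/V₂)^n = 3060 kPa.

3060 kPa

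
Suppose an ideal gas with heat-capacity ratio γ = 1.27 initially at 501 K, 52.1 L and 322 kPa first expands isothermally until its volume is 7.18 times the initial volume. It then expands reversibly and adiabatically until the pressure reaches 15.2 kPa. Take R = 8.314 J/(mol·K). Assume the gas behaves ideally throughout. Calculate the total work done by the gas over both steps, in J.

n = P₁V₁/(RT₁) = 322×52.1/(8.314×501) = 4.03 mol.
Step 1 — Isothermal: T stays 501 K; PV = const ⇒ V₂ = 374 L, P₂ = 44.8 kPa.
ΔU = 0 (ideal gas, T constant).
W = nRT ln(V₂/V₁) = 4.03×8.314×501×ln(7.18) = 33100 J.
Q = ΔU + W = 33100 J.
State after step 1: P = 44.8 kPa, V = 374 L, T = 501 K.
Step 2 — Adiabatic: T₂/T₁ = (P₂/P₁)^((γ−1)/γ) ⇒ T₂ = 501×(0.339)^0.213 = 398 K; V₂ = 877 L.
ΔU = nCvΔT = 4.03×30.8×(398−501) = -12800 J.
Q = 0 for an adiabatic process, so W = −ΔU = 12800 J.
Net over both steps: W = 45800 J, Q = 33100 J, ΔU = -12800 J.

45800 J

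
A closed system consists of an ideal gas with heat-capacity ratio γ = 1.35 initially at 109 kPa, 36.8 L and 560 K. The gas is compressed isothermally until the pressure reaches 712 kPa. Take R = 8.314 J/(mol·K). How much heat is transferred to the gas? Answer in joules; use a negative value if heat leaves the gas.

-7530 J

n = P₁V₁/(RT₁) = 109×36.8/(8.314×560) = 0.862 mol.
Isothermal: T stays 560 K; PV = const ⇒ V₂ = 5.63 L, P₂ = 712 kPa.
ΔU = 0 (ideal gas, T constant).
W = nRT ln(V₂/V₁) = 0.862×8.314×560×ln(0.153) = -7530 J.
Q = ΔU + W = -7530 J.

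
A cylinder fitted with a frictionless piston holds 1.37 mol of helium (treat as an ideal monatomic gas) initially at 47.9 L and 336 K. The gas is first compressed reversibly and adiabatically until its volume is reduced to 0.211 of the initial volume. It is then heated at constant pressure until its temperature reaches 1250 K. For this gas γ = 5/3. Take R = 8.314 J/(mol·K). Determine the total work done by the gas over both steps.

P₁ = nRT₁/V₁ = 1.37×8.314×336/47.9 = 79.9 kPa.
Step 1 — Adiabatic: TV^(γ−1) = const ⇒ T₂ = 336×(4.74)^0.667 = 948 K; PV^γ = const ⇒ P₂ = 1070 kPa.
ΔU = nCvΔT = 1.37×12.5×(948−336) = 10500 J.
Q = 0 for an adiabatic process, so W = −ΔU = -10500 J.
State after step 1: P = 1070 kPa, V = 10.1 L, T = 948 K.
Step 2 — Isobaric: P stays 1070 kPa; V/T = const ⇒ T₂ = 1250 K, V₂ = 13.3 L.
W = PΔV = 1070×(13.3−10.1) kPa·L = 3440 J.
ΔU = nCvΔT = 1.37×12.5×(1250−948) = 5160 J.
Q = ΔU + W = nCpΔT = 8600 J.
Net over both steps: W = -7020 J, Q = 8600 J, ΔU = 15600 J.

-7020 J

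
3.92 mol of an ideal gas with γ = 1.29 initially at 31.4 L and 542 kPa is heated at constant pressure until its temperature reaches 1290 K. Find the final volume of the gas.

77.6 L

T₁ = P₁V₁/(nR) = 542×31.4/(3.92×8.314) = 522 K.
Isobaric: P stays 542 kPa; V/T = const ⇒ T₂ = 1290 K, V₂ = 77.6 L.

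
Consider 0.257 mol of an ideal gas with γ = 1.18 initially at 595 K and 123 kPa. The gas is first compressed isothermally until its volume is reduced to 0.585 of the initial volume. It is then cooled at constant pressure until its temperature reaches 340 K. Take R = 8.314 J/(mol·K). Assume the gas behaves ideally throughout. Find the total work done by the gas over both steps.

V₁ = nRT₁/P₁ = 0.257×8.314×595/123 = 10.3 L.
Step 1 — Isothermal: T stays 595 K; PV = const ⇒ V₂ = 6.05 L, P₂ = 210 kPa.
ΔU = 0 (ideal gas, T constant).
W = nRT ln(V₂/V₁) = 0.257×8.314×595×ln(0.585) = -682 J.
Q = ΔU + W = -682 J.
State after step 1: P = 210 kPa, V = 6.05 L, T = 595 K.
Step 2 — Isobaric: P stays 210 kPa; V/T = const ⇒ T₂ = 340 K, V₂ = 3.46 L.
W = PΔV = 210×(3.46−6.05) kPa·L = -545 J.
ΔU = nCvΔT = 0.257×46.2×(340−595) = -3030 J.
Q = ΔU + W = nCpΔT = -3570 J.
Net over both steps: W = -1230 J, Q = -4250 J, ΔU = -3030 J.

-1230 J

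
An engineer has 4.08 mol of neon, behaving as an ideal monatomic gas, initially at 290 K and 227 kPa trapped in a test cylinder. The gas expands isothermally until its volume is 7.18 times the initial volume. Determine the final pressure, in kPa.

31.6 kPa

V₁ = nRT₁/P₁ = 4.08×8.314×290/227 = 43.3 L.
Isothermal: T stays 290 K; PV = const ⇒ V₂ = 311 L, P₂ = 31.6 kPa.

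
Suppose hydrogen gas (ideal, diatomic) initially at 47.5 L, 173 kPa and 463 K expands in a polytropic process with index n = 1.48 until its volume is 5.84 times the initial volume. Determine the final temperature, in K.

198 K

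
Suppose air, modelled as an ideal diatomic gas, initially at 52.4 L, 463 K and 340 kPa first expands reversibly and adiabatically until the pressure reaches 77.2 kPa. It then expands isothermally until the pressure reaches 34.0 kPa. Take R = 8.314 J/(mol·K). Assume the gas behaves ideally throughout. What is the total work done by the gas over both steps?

24900 J

n = P₁V₁/(RT₁) = 340×52.4/(8.314×463) = 4.63 mol.
Step 1 — Adiabatic: T₂/T₁ = (P₂/P₁)^((γ−1)/γ) ⇒ T₂ = 463×(0.227)^0.286 = 303 K; V₂ = 151 L.
ΔU = nCvΔT = 4.63×20.8×(303−463) = -15400 J.
Q = 0 for an adiabatic process, so W = −ΔU = 15400 J.
State after step 1: P = 77.2 kPa, V = 151 L, T = 303 K.
Step 2 — Isothermal: T stays 303 K; PV = const ⇒ V₂ = 343 L, P₂ = 34.0 kPa.
ΔU = 0 (ideal gas, T constant).
W = nRT ln(V₂/V₁) = 4.63×8.314×303×ln(2.27) = 9560 J.
Q = ΔU + W = 9560 J.
Net over both steps: W = 24900 J, Q = 9560 J, ΔU = -15400 J.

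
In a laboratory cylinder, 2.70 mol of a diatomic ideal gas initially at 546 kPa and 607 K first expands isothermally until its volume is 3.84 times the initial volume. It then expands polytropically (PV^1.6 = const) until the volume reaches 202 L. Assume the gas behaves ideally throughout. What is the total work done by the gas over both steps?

V₁ = nRT₁/P₁ = 2.70×8.314×607/546 = 25.0 L.
Step 1 — Isothermal: T stays 607 K; PV = const ⇒ V₂ = 95.8 L, P₂ = 142 kPa.
ΔU = 0 (ideal gas, T constant).
W = nRT ln(V₂/V₁) = 2.70×8.314×607×ln(3.84) = 18300 J.
Q = ΔU + W = 18300 J.
State after step 1: P = 142 kPa, V = 95.8 L, T = 607 K.
Step 2 — Polytropic n=1.6: T₂ = T₁(V₁/V₂)^(n−1) = 607×(0.474)^0.60 = 388 K; P₂ = P₁(V₁/V₂)^n = 43.1 kPa.
W = (P₁V₁−P₂V₂)/(n−1) = (142×95.8−43.1×202)/0.60 = 8190 J.
ΔU = nCvΔT = 2.70×20.8×(388−607) = -12300 J.
Q = ΔU + W = -4100 J.
Net over both steps: W = 26500 J, Q = 14200 J, ΔU = -12300 J.

26500 J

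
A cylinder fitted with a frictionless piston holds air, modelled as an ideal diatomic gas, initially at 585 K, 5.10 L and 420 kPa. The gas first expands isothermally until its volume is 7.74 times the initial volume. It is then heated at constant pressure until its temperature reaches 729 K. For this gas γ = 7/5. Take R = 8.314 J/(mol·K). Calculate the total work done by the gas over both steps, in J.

n = P₁V₁/(RT₁) = 420×5.10/(8.314×585) = 0.440 mol.
Step 1 — Isothermal: T stays 585 K; PV = const ⇒ V₂ = 39.5 L, P₂ = 54.3 kPa.
ΔU = 0 (ideal gas, T constant).
W = nRT ln(V₂/V₁) = 0.440×8.314×585×ln(7.74) = 4380 J.
Q = ΔU + W = 4380 J.
State after step 1: P = 54.3 kPa, V = 39.5 L, T = 585 K.
Step 2 — Isobaric: P stays 54.3 kPa; V/T = const ⇒ T₂ = 729 K, V₂ = 49.2 L.
W = PΔV = 54.3×(49.2−39.5) kPa·L = 527 J.
ΔU = nCvΔT = 0.440×20.8×(729−585) = 1320 J.
Q = ΔU + W = nCpΔT = 1850 J.
Net over both steps: W = 4910 J, Q = 6230 J, ΔU = 1320 J.

4910 J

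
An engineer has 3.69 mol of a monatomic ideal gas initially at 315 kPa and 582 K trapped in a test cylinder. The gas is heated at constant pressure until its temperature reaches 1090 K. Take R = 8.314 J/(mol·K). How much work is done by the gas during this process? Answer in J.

15600 J

V₁ = nRT₁/P₁ = 3.69×8.314×582/315 = 56.7 L.
Isobaric: P stays 315 kPa; V/T = const ⇒ T₂ = 1090 K, V₂ = 106 L.
W = PΔV = 315×(106−56.7) kPa·L = 15600 J.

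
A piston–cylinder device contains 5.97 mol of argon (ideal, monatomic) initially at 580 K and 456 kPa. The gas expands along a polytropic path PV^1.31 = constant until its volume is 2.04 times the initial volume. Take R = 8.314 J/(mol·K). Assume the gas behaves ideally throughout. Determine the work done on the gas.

V₁ = nRT₁/P₁ = 5.97×8.314×580/456 = 63.1 L.
Polytropic n=1.31: T₂ = T₁(V₁/V₂)^(n−1) = 580×(0.490)^0.31 = 465 K; P₂ = P₁(V₁/V₂)^n = 179 kPa.
W = (P₁V₁−P₂V₂)/(n−1) = (456×63.1−179×129)/0.31 = 18400 J.
Work done on the gas = −W_by = -18400 J.

-18400 J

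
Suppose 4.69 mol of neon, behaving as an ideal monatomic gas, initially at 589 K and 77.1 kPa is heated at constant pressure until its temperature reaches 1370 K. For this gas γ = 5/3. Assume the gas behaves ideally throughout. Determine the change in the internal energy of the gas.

45700 J

V₁ = nRT₁/P₁ = 4.69×8.314×589/77.1 = 298 L.
Isobaric: P stays 77.1 kPa; V/T = const ⇒ T₂ = 1370 K, V₂ = 693 L.
For an ideal gas ΔU = nCvΔT with Cv = (3/2)R = 12.5 J/(mol·K).
ΔU = 4.69×12.5×(1370−589) = 45700 J.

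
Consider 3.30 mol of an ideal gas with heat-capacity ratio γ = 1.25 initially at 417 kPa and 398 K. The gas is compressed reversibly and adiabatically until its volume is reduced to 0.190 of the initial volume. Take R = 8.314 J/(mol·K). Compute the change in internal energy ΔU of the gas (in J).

22500 J

V₁ = nRT₁/P₁ = 3.30×8.314×398/417 = 26.2 L.
Adiabatic: TV^(γ−1) = const ⇒ T₂ = 398×(5.26)^0.250 = 603 K; PV^γ = const ⇒ P₂ = 3320 kPa.
For an ideal gas ΔU = nCvΔT with Cv = R/(γ−1) = 33.3 J/(mol·K).
ΔU = 3.30×33.3×(603−398) = 22500 J.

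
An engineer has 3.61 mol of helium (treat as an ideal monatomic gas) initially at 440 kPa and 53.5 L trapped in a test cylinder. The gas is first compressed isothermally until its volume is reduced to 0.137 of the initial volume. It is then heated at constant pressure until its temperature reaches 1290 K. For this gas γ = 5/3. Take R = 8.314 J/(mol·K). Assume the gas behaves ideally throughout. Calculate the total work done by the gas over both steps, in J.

T₁ = P₁V₁/(nR) = 440×53.5/(3.61×8.314) = 784 K.
Step 1 — Isothermal: T stays 784 K; PV = const ⇒ V₂ = 7.33 L, P₂ = 3210 kPa.
ΔU = 0 (ideal gas, T constant).
W = nRT ln(V₂/V₁) = 3.61×8.314×784×ln(0.137) = -46800 J.
Q = ΔU + W = -46800 J.
State after step 1: P = 3210 kPa, V = 7.33 L, T = 784 K.
Step 2 — Isobaric: P stays 3210 kPa; V/T = const ⇒ T₂ = 1290 K, V₂ = 12.1 L.
W = PΔV = 3210×(12.1−7.33) kPa·L = 15200 J.
ΔU = nCvΔT = 3.61×12.5×(1290−784) = 22800 J.
Q = ΔU + W = nCpΔT = 37900 J.
Net over both steps: W = -31600 J, Q = -8850 J, ΔU = 22800 J.

-31600 J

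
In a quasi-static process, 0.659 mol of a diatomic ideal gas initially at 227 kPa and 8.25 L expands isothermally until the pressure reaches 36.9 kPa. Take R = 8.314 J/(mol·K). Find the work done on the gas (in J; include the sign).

-3400 J

T₁ = P₁V₁/(nR) = 227×8.25/(0.659×8.314) = 342 K.
Isothermal: T stays 342 K; PV = const ⇒ V₂ = 50.8 L, P₂ = 36.9 kPa.
W = nRT ln(V₂/V₁) = 0.659×8.314×342×ln(6.15) = 3400 J.
Work done on the gas = −W_by = -3400 J.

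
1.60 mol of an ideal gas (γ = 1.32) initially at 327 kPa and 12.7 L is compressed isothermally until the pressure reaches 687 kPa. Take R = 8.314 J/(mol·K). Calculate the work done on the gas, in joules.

T₁ = P₁V₁/(nR) = 327×12.7/(1.60×8.314) = 312 K.
Isothermal: T stays 312 K; PV = const ⇒ V₂ = 6.04 L, P₂ = 687 kPa.
W = nRT ln(V₂/V₁) = 1.60×8.314×312×ln(0.476) = -3080 J.
Work done on the gas = −W_by = 3080 J.

3080 J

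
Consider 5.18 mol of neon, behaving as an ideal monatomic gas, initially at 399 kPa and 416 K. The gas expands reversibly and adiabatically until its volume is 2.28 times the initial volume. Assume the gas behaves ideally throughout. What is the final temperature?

240 K

V₁ = nRT₁/P₁ = 5.18×8.314×416/399 = 44.9 L.
Adiabatic: TV^(γ−1) = const ⇒ T₂ = 416×(0.439)^0.667 = 240 K; PV^γ = const ⇒ P₂ = 101 kPa.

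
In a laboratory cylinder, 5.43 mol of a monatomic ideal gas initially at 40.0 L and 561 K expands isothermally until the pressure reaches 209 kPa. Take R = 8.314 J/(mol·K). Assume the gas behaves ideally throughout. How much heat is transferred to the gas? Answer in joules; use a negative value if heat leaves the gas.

P₁ = nRT₁/V₁ = 5.43×8.314×561/40.0 = 633 kPa.
Isothermal: T stays 561 K; PV = const ⇒ V₂ = 121 L, P₂ = 209 kPa.
ΔU = 0 (ideal gas, T constant).
W = nRT ln(V₂/V₁) = 5.43×8.314×561×ln(3.03) = 28100 J.
Q = ΔU + W = 28100 J.

28100 J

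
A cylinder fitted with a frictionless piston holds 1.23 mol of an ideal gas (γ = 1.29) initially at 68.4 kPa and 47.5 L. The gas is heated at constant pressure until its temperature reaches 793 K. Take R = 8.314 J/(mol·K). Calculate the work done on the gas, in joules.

-4860 J

T₁ = P₁V₁/(nR) = 68.4×47.5/(1.23×8.314) = 318 K.
Isobaric: P stays 68.4 kPa; V/T = const ⇒ T₂ = 793 K, V₂ = 119 L.
W = PΔV = 68.4×(119−47.5) kPa·L = 4860 J.
Work done on the gas = −W_by = -4860 J.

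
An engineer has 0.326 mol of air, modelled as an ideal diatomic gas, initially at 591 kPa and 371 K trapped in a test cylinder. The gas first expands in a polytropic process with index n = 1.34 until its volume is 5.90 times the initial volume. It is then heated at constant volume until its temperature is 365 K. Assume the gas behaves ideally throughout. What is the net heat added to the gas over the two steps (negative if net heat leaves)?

1300 J

V₁ = nRT₁/P₁ = 0.326×8.314×371/591 = 1.70 L.
Step 1 — Polytropic n=1.34: T₂ = T₁(V₁/V₂)^(n−1) = 371×(0.169)^0.34 = 203 K; P₂ = P₁(V₁/V₂)^n = 54.8 kPa.
W = (P₁V₁−P₂V₂)/(n−1) = (591×1.70−54.8×10.0)/0.34 = 1340 J.
ΔU = nCvΔT = 0.326×20.8×(203−371) = -1140 J.
Q = ΔU + W = 201 J.
State after step 1: P = 54.8 kPa, V = 10.0 L, T = 203 K.
Step 2 — Isochoric: V stays 10.0 L; P/T = const ⇒ T₂ = 365 K, P₂ = 98.5 kPa.
W = 0 (no volume change).
ΔU = nCvΔT = 0.326×20.8×(365−203) = 1100 J.
Q = ΔU = 1100 J.
Net over both steps: W = 1340 J, Q = 1300 J, ΔU = -40.7 J.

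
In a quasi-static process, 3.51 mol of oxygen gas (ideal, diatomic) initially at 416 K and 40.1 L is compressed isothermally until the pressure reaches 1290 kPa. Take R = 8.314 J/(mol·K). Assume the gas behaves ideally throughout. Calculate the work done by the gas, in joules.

P₁ = nRT₁/V₁ = 3.51×8.314×416/40.1 = 303 kPa.
Isothermal: T stays 416 K; PV = const ⇒ V₂ = 9.41 L, P₂ = 1290 kPa.
W = nRT ln(V₂/V₁) = 3.51×8.314×416×ln(0.235) = -17600 J.

-17600 J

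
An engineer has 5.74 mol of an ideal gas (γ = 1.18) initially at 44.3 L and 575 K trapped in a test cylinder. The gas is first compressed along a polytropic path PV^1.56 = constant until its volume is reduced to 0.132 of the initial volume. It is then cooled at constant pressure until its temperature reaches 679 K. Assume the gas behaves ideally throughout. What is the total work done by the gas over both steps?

P₁ = nRT₁/V₁ = 5.74×8.314×575/44.3 = 619 kPa.
Step 1 — Polytropic n=1.56: T₂ = T₁(V₁/V₂)^(n−1) = 575×(7.58)^0.56 = 1790 K; P₂ = P₁(V₁/V₂)^n = 14600 kPa.
W = (P₁V₁−P₂V₂)/(n−1) = (619×44.3−14600×5.85)/0.56 = -103000 J.
ΔU = nCvΔT = 5.74×46.2×(1790−575) = 321000 J.
Q = ΔU + W = 218000 J.
State after step 1: P = 14600 kPa, V = 5.85 L, T = 1790 K.
Step 2 — Isobaric: P stays 14600 kPa; V/T = const ⇒ T₂ = 679 K, V₂ = 2.22 L.
W = PΔV = 14600×(2.22−5.85) kPa·L = -52900 J.
ΔU = nCvΔT = 5.74×46.2×(679−1790) = -294000 J.
Q = ΔU + W = nCpΔT = -347000 J.
Net over both steps: W = -156000 J, Q = -129000 J, ΔU = 27600 J.

-156000 J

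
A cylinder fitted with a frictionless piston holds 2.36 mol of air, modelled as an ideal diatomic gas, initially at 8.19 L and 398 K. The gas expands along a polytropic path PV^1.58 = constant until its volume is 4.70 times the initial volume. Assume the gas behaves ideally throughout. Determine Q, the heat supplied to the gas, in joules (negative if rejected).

-3590 J

P₁ = nRT₁/V₁ = 2.36×8.314×398/8.19 = 954 kPa.
Polytropic n=1.58: T₂ = T₁(V₁/V₂)^(n−1) = 398×(0.213)^0.58 = 162 K; P₂ = P₁(V₁/V₂)^n = 82.7 kPa.
W = (P₁V₁−P₂V₂)/(n−1) = (954×8.19−82.7×38.5)/0.58 = 7980 J.
ΔU = nCvΔT = 2.36×20.8×(162−398) = -11600 J.
Q = ΔU + W = -3590 J.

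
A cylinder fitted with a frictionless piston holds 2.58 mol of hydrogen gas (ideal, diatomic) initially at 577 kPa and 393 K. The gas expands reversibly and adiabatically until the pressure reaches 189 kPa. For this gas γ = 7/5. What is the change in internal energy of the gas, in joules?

V₁ = nRT₁/P₁ = 2.58×8.314×393/577 = 14.6 L.
Adiabatic: T₂/T₁ = (P₂/P₁)^((γ−1)/γ) ⇒ T₂ = 393×(0.328)^0.286 = 286 K; V₂ = 32.4 L.
For an ideal gas ΔU = nCvΔT with Cv = (5/2)R = 20.8 J/(mol·K).
ΔU = 2.58×20.8×(286−393) = -5750 J.

-5750 J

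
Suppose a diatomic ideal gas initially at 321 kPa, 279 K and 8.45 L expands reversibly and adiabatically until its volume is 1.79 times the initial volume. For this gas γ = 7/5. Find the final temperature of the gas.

Adiabatic: TV^(γ−1) = const ⇒ T₂ = 279×(0.559)^0.400 = 221 K; PV^γ = const ⇒ P₂ = 142 kPa.

221 K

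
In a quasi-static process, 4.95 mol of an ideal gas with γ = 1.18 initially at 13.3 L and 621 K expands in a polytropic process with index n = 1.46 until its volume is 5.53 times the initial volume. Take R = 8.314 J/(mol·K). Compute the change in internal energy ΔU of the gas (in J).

P₁ = nRT₁/V₁ = 4.95×8.314×621/13.3 = 1920 kPa.
Polytropic n=1.46: T₂ = T₁(V₁/V₂)^(n−1) = 621×(0.181)^0.46 = 283 K; P₂ = P₁(V₁/V₂)^n = 158 kPa.
For an ideal gas ΔU = nCvΔT with Cv = R/(γ−1) = 46.2 J/(mol·K).
ΔU = 4.95×46.2×(283−621) = -77300 J.

-77300 J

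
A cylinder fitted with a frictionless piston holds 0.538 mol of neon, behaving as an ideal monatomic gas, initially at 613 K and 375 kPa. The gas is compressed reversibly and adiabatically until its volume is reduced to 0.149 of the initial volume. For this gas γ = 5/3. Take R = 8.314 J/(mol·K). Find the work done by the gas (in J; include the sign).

V₁ = nRT₁/P₁ = 0.538×8.314×613/375 = 7.31 L.
Adiabatic: TV^(γ−1) = const ⇒ T₂ = 613×(6.71)^0.667 = 2180 K; PV^γ = const ⇒ P₂ = 8950 kPa.
ΔU = nCvΔT = 0.538×12.5×(2180−613) = 10500 J.
Q = 0 for an adiabatic process, so W = −ΔU = -10500 J.

-10500 J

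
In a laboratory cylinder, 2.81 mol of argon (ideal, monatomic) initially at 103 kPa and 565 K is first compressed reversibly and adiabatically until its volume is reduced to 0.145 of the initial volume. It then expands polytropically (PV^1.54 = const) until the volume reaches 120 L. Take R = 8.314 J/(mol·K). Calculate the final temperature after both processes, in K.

748 K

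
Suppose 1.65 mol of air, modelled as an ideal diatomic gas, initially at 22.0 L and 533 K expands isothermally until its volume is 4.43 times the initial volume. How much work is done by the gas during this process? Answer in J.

P₁ = nRT₁/V₁ = 1.65×8.314×533/22.0 = 332 kPa.
Isothermal: T stays 533 K; PV = const ⇒ V₂ = 97.5 L, P₂ = 75.0 kPa.
W = nRT ln(V₂/V₁) = 1.65×8.314×533×ln(4.43) = 10900 J.

10900 J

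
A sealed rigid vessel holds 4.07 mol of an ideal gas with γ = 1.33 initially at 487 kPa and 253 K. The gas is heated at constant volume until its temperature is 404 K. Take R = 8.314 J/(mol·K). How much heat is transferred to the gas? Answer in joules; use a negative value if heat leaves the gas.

V₁ = nRT₁/P₁ = 4.07×8.314×253/487 = 17.6 L.
Isochoric: V stays 17.6 L; P/T = const ⇒ T₂ = 404 K, P₂ = 778 kPa.
W = 0 (no volume change).
ΔU = nCvΔT = 4.07×25.2×(404−253) = 15500 J.
Q = ΔU = 15500 J.

15500 J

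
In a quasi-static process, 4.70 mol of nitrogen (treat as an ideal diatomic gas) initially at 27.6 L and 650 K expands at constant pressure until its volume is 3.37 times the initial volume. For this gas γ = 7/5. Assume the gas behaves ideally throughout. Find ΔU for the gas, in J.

150000 J

P₁ = nRT₁/V₁ = 4.70×8.314×650/27.6 = 920 kPa.
Isobaric: P stays 920 kPa; V/T = const ⇒ T₂ = 2190 K, V₂ = 93.0 L.
For an ideal gas ΔU = nCvΔT with Cv = (5/2)R = 20.8 J/(mol·K).
ΔU = 4.70×20.8×(2190−650) = 150000 J.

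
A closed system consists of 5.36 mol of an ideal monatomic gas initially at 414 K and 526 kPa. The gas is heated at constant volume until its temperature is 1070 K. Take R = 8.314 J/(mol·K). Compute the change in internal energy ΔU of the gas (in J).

V₁ = nRT₁/P₁ = 5.36×8.314×414/526 = 35.1 L.
Isochoric: V stays 35.1 L; P/T = const ⇒ T₂ = 1070 K, P₂ = 1360 kPa.
For an ideal gas ΔU = nCvΔT with Cv = (3/2)R = 12.5 J/(mol·K).
ΔU = 5.36×12.5×(1070−414) = 43900 J.

43900 J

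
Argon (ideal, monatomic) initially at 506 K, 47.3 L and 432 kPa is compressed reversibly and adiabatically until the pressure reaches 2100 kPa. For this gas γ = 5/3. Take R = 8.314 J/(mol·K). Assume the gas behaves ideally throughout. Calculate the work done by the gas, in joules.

-27000 J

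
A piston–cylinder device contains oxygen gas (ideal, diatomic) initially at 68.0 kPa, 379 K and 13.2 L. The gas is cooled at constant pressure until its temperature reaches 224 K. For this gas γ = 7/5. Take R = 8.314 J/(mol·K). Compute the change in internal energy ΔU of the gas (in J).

n = P₁V₁/(RT₁) = 68.0×13.2/(8.314×379) = 0.285 mol.
Isobaric: P stays 68.0 kPa; V/T = const ⇒ T₂ = 224 K, V₂ = 7.80 L.
For an ideal gas ΔU = nCvΔT with Cv = (5/2)R = 20.8 J/(mol·K).
ΔU = 0.285×20.8×(224−379) = -918 J.

-918 J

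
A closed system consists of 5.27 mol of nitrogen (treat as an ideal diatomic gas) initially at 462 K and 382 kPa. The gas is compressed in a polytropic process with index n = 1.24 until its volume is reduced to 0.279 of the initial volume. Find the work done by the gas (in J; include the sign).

-30200 J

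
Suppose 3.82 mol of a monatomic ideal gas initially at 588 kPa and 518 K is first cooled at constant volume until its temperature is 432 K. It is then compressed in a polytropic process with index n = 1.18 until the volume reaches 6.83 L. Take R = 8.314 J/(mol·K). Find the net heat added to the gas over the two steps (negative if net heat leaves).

V₁ = nRT₁/P₁ = 3.82×8.314×518/588 = 28.0 L.
Step 1 — Isochoric: V stays 28.0 L; P/T = const ⇒ T₂ = 432 K, P₂ = 490 kPa.
W = 0 (no volume change).
ΔU = nCvΔT = 3.82×12.5×(432−518) = -4100 J.
Q = ΔU = -4100 J.
State after step 1: P = 490 kPa, V = 28.0 L, T = 432 K.
Step 2 — Polytropic n=1.18: T₂ = T₁(V₁/V₂)^(n−1) = 432×(4.10)^0.18 = 557 K; P₂ = P₁(V₁/V₂)^n = 2590 kPa.
W = (P₁V₁−P₂V₂)/(n−1) = (490×28.0−2590×6.83)/0.18 = -22000 J.
ΔU = nCvΔT = 3.82×12.5×(557−432) = 5950 J.
Q = ΔU + W = -16100 J.
Net over both steps: W = -22000 J, Q = -20200 J, ΔU = 1850 J.

-20200 J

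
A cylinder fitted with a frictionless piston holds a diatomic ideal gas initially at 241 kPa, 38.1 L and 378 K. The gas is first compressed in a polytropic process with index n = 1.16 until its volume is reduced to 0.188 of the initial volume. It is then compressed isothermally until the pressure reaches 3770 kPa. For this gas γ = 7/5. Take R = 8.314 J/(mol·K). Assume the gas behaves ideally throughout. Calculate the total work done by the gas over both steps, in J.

n = P₁V₁/(RT₁) = 241×38.1/(8.314×378) = 2.92 mol.
Step 1 — Polytropic n=1.16: T₂ = T₁(V₁/V₂)^(n−1) = 378×(5.32)^0.16 = 494 K; P₂ = P₁(V₁/V₂)^n = 1670 kPa.
W = (P₁V₁−P₂V₂)/(n−1) = (241×38.1−1670×7.16)/0.16 = -17600 J.
ΔU = nCvΔT = 2.92×20.8×(494−378) = 7040 J.
Q = ΔU + W = -10600 J.
State after step 1: P = 1670 kPa, V = 7.16 L, T = 494 K.
Step 2 — Isothermal: T stays 494 K; PV = const ⇒ V₂ = 3.18 L, P₂ = 3770 kPa.
ΔU = 0 (ideal gas, T constant).
W = nRT ln(V₂/V₁) = 2.92×8.314×494×ln(0.444) = -9730 J.
Q = ΔU + W = -9730 J.
Net over both steps: W = -27300 J, Q = -20300 J, ΔU = 7040 J.

-27300 J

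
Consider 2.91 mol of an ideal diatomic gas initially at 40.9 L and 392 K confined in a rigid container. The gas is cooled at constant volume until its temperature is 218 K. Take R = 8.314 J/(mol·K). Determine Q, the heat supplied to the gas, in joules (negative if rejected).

P₁ = nRT₁/V₁ = 2.91×8.314×392/40.9 = 232 kPa.
Isochoric: V stays 40.9 L; P/T = const ⇒ T₂ = 218 K, P₂ = 129 kPa.
W = 0 (no volume change).
ΔU = nCvΔT = 2.91×20.8×(218−392) = -10500 J.
Q = ΔU = -10500 J.

-10500 J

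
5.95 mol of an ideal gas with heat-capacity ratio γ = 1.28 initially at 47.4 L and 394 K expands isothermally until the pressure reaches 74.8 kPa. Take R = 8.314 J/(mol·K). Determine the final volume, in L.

261 L

P₁ = nRT₁/V₁ = 5.95×8.314×394/47.4 = 411 kPa.
Isothermal: T stays 394 K; PV = const ⇒ V₂ = 261 L, P₂ = 74.8 kPa.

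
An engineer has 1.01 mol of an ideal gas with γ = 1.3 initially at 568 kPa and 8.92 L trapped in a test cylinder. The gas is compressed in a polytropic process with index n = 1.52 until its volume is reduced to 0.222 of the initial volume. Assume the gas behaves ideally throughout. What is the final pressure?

5600 kPa

T₁ = P₁V₁/(nR) = 568×8.92/(1.01×8.314) = 603 K.
Polytropic n=1.52: T₂ = T₁(V₁/V₂)^(n−1) = 603×(4.50)^0.52 = 1320 K; P₂ = P₁(V₁/V₂)^n = 5600 kPa.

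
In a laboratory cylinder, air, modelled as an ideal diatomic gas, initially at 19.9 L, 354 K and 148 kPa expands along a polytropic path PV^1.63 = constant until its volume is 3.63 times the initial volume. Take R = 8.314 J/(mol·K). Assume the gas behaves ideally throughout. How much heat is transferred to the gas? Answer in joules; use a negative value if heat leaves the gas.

-1490 J

n = P₁V₁/(RT₁) = 148×19.9/(8.314×354) = 1.00 mol.
Polytropic n=1.63: T₂ = T₁(V₁/V₂)^(n−1) = 354×(0.275)^0.63 = 157 K; P₂ = P₁(V₁/V₂)^n = 18.1 kPa.
W = (P₁V₁−P₂V₂)/(n−1) = (148×19.9−18.1×72.2)/0.63 = 2600 J.
ΔU = nCvΔT = 1.00×20.8×(157−354) = -4090 J.
Q = ΔU + W = -1490 J.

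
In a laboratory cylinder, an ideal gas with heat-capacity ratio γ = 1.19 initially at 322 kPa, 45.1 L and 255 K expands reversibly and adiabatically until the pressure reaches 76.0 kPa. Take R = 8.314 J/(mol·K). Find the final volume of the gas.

Adiabatic: T₂/T₁ = (P₂/P₁)^((γ−1)/γ) ⇒ T₂ = 255×(0.236)^0.160 = 202 K; V₂ = 152 L.

152 L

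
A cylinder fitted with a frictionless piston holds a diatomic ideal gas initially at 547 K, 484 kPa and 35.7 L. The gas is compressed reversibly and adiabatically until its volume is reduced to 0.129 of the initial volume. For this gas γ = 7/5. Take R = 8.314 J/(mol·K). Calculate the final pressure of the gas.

Adiabatic: TV^(γ−1) = const ⇒ T₂ = 547×(7.75)^0.400 = 1240 K; PV^γ = const ⇒ P₂ = 8510 kPa.

8510 kPa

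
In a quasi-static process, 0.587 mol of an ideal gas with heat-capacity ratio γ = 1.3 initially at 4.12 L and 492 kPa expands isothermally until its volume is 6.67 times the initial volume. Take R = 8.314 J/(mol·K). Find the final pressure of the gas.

T₁ = P₁V₁/(nR) = 492×4.12/(0.587×8.314) = 415 K.
Isothermal: T stays 415 K; PV = const ⇒ V₂ = 27.5 L, P₂ = 73.8 kPa.

73.8 kPa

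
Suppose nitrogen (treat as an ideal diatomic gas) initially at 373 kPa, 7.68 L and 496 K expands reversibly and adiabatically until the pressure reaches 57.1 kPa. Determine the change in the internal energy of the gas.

-2970 J

n = P₁V₁/(RT₁) = 373×7.68/(8.314×496) = 0.695 mol.
Adiabatic: T₂/T₁ = (P₂/P₁)^((γ−1)/γ) ⇒ T₂ = 496×(0.153)^0.286 = 290 K; V₂ = 29.3 L.
For an ideal gas ΔU = nCvΔT with Cv = (5/2)R = 20.8 J/(mol·K).
ΔU = 0.695×20.8×(290−496) = -2970 J.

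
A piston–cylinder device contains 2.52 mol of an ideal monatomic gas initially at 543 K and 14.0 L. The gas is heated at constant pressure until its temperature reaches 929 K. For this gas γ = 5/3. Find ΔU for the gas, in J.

12100 J

P₁ = nRT₁/V₁ = 2.52×8.314×543/14.0 = 813 kPa.
Isobaric: P stays 813 kPa; V/T = const ⇒ T₂ = 929 K, V₂ = 24.0 L.
For an ideal gas ΔU = nCvΔT with Cv = (3/2)R = 12.5 J/(mol·K).
ΔU = 2.52×12.5×(929−543) = 12100 J.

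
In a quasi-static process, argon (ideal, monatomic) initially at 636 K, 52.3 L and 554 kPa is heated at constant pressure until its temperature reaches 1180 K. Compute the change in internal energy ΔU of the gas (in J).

37200 J

n = P₁V₁/(RT₁) = 554×52.3/(8.314×636) = 5.48 mol.
Isobaric: P stays 554 kPa; V/T = const ⇒ T₂ = 1180 K, V₂ = 97.0 L.
For an ideal gas ΔU = nCvΔT with Cv = (3/2)R = 12.5 J/(mol·K).
ΔU = 5.48×12.5×(1180−636) = 37200 J.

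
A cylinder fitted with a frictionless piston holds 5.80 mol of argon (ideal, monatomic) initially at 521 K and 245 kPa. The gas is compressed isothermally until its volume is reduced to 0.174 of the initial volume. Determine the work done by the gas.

-43900 J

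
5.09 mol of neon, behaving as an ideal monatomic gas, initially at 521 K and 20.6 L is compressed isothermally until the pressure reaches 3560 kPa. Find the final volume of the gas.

6.19 L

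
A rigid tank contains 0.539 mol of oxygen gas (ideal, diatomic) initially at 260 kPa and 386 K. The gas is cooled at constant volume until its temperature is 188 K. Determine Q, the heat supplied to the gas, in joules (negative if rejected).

V₁ = nRT₁/P₁ = 0.539×8.314×386/260 = 6.65 L.
Isochoric: V stays 6.65 L; P/T = const ⇒ T₂ = 188 K, P₂ = 127 kPa.
W = 0 (no volume change).
ΔU = nCvΔT = 0.539×20.8×(188−386) = -2220 J.
Q = ΔU = -2220 J.

-2220 J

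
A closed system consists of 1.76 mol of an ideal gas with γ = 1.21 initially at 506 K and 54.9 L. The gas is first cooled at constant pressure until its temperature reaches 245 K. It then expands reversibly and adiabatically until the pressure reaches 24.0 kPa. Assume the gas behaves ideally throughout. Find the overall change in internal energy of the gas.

-22600 J

P₁ = nRT₁/V₁ = 1.76×8.314×506/54.9 = 135 kPa.
Step 1 — Isobaric: P stays 135 kPa; V/T = const ⇒ T₂ = 245 K, V₂ = 26.6 L.
W = PΔV = 135×(26.6−54.9) kPa·L = -3820 J.
ΔU = nCvΔT = 1.76×39.6×(245−506) = -18200 J.
Q = ΔU + W = nCpΔT = -22000 J.
State after step 1: P = 135 kPa, V = 26.6 L, T = 245 K.
Step 2 — Adiabatic: T₂/T₁ = (P₂/P₁)^((γ−1)/γ) ⇒ T₂ = 245×(0.178)^0.174 = 182 K; V₂ = 111 L.
ΔU = nCvΔT = 1.76×39.6×(182−245) = -4420 J.
Q = 0 for an adiabatic process, so W = −ΔU = 4420 J.
Net over both steps: W = 600 J, Q = -22000 J, ΔU = -22600 J.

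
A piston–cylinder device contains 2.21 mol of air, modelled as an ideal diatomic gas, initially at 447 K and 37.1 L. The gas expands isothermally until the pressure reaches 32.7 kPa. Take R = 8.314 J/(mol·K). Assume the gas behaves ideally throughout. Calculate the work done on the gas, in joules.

-15700 J

P₁ = nRT₁/V₁ = 2.21×8.314×447/37.1 = 221 kPa.
Isothermal: T stays 447 K; PV = const ⇒ V₂ = 251 L, P₂ = 32.7 kPa.
W = nRT ln(V₂/V₁) = 2.21×8.314×447×ln(6.77) = 15700 J.
Work done on the gas = −W_by = -15700 J.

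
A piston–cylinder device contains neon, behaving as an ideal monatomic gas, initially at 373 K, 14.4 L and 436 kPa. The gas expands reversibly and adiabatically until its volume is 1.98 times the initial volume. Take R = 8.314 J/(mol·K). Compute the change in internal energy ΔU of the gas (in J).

n = P₁V₁/(RT₁) = 436×14.4/(8.314×373) = 2.02 mol.
Adiabatic: TV^(γ−1) = const ⇒ T₂ = 373×(0.505)^0.667 = 237 K; PV^γ = const ⇒ P₂ = 140 kPa.
For an ideal gas ΔU = nCvΔT with Cv = (3/2)R = 12.5 J/(mol·K).
ΔU = 2.02×12.5×(237−373) = -3440 J.

-3440 J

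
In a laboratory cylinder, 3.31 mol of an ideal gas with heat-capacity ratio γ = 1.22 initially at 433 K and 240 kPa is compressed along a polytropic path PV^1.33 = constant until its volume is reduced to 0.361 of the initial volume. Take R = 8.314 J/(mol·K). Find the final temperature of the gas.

V₁ = nRT₁/P₁ = 3.31×8.314×433/240 = 49.6 L.
Polytropic n=1.33: T₂ = T₁(V₁/V₂)^(n−1) = 433×(2.77)^0.33 = 606 K; P₂ = P₁(V₁/V₂)^n = 931 kPa.

606 K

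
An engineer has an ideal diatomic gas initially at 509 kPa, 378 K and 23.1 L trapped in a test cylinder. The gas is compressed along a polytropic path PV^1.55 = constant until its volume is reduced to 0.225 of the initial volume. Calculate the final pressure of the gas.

Polytropic n=1.55: T₂ = T₁(V₁/V₂)^(n−1) = 378×(4.44)^0.55 = 859 K; P₂ = P₁(V₁/V₂)^n = 5140 kPa.

5140 kPa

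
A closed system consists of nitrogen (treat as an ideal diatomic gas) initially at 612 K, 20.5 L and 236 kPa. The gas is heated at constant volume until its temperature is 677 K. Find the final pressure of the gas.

261 kPa

Isochoric: V stays 20.5 L; P/T = const ⇒ T₂ = 677 K, P₂ = 261 kPa.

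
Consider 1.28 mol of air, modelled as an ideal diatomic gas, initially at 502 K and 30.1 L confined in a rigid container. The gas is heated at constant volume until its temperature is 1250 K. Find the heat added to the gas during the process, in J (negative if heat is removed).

19900 J

P₁ = nRT₁/V₁ = 1.28×8.314×502/30.1 = 177 kPa.
Isochoric: V stays 30.1 L; P/T = const ⇒ T₂ = 1250 K, P₂ = 442 kPa.
W = 0 (no volume change).
ΔU = nCvΔT = 1.28×20.8×(1250−502) = 19900 J.
Q = ΔU = 19900 J.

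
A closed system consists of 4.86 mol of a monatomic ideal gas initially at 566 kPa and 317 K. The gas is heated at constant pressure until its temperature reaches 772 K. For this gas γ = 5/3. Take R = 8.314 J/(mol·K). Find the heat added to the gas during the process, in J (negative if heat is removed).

46000 J

V₁ = nRT₁/P₁ = 4.86×8.314×317/566 = 22.6 L.
Isobaric: P stays 566 kPa; V/T = const ⇒ T₂ = 772 K, V₂ = 55.1 L.
W = PΔV = 566×(55.1−22.6) kPa·L = 18400 J.
ΔU = nCvΔT = 4.86×12.5×(772−317) = 27600 J.
Q = ΔU + W = nCpΔT = 46000 J.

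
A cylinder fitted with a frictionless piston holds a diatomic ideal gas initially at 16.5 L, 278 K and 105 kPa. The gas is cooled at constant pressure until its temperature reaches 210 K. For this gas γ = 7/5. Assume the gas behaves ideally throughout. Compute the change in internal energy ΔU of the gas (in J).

-1060 J

n = P₁V₁/(RT₁) = 105×16.5/(8.314×278) = 0.750 mol.
Isobaric: P stays 105 kPa; V/T = const ⇒ T₂ = 210 K, V₂ = 12.5 L.
For an ideal gas ΔU = nCvΔT with Cv = (5/2)R = 20.8 J/(mol·K).
ΔU = 0.750×20.8×(210−278) = -1060 J.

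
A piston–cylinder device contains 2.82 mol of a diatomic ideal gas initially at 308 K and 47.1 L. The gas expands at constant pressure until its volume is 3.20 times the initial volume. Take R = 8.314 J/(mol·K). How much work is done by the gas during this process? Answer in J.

15900 J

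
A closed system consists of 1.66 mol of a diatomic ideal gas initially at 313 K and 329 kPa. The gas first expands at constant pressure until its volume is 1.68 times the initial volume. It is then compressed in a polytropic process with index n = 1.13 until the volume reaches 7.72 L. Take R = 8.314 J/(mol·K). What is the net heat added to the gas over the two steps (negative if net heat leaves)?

4770 J

V₁ = nRT₁/P₁ = 1.66×8.314×313/329 = 13.1 L.
Step 1 — Isobaric: P stays 329 kPa; V/T = const ⇒ T₂ = 526 K, V₂ = 22.1 L.
W = PΔV = 329×(22.1−13.1) kPa·L = 2940 J.
ΔU = nCvΔT = 1.66×20.8×(526−313) = 7340 J.
Q = ΔU + W = nCpΔT = 10300 J.
State after step 1: P = 329 kPa, V = 22.1 L, T = 526 K.
Step 2 — Polytropic n=1.13: T₂ = T₁(V₁/V₂)^(n−1) = 526×(2.86)^0.13 = 603 K; P₂ = P₁(V₁/V₂)^n = 1080 kPa.
W = (P₁V₁−P₂V₂)/(n−1) = (329×22.1−1080×7.72)/0.13 = -8160 J.
ΔU = nCvΔT = 1.66×20.8×(603−526) = 2650 J.
Q = ΔU + W = -5510 J.
Net over both steps: W = -5230 J, Q = 4770 J, ΔU = 10000 J.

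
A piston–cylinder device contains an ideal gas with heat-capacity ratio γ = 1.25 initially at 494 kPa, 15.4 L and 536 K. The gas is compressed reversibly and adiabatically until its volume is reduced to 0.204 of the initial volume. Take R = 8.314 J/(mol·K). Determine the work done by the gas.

-14800 J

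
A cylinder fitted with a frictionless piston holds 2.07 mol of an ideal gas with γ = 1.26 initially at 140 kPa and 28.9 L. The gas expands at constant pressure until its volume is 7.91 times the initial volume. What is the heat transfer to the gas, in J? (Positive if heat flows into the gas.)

135000 J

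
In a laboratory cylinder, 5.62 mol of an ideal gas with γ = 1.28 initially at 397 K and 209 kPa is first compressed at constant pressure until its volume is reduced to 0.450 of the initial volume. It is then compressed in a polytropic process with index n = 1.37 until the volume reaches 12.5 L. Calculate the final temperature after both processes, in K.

275 K

V₁ = nRT₁/P₁ = 5.62×8.314×397/209 = 88.8 L.
Step 1 — Isobaric: P stays 209 kPa; V/T = const ⇒ T₂ = 179 K, V₂ = 39.9 L.
W = PΔV = 209×(39.9−88.8) kPa·L = -10200 J.
ΔU = nCvΔT = 5.62×29.7×(179−397) = -36400 J.
Q = ΔU + W = nCpΔT = -46600 J.
State after step 1: P = 209 kPa, V = 39.9 L, T = 179 K.
Step 2 — Polytropic n=1.37: T₂ = T₁(V₁/V₂)^(n−1) = 179×(3.20)^0.37 = 275 K; P₂ = P₁(V₁/V₂)^n = 1030 kPa.
W = (P₁V₁−P₂V₂)/(n−1) = (209×39.9−1030×12.5)/0.37 = -12100 J.
ΔU = nCvΔT = 5.62×29.7×(275−179) = 16000 J.
Q = ΔU + W = 3890 J.
Net over both steps: W = -22300 J, Q = -42700 J, ΔU = -20400 J.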